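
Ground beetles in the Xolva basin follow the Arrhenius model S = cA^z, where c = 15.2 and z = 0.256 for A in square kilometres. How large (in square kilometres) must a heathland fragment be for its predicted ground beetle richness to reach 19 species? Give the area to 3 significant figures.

19 = 15.2 × A^0.256  ⇒  A^0.256 = 19/15.2 = 1.25
ln A = ln(1.25) / 0.256 = 0.2231 / 0.256 = 0.8717
A = e^0.8717 ≈ 2.391 square kilometres

2.39 square kilometres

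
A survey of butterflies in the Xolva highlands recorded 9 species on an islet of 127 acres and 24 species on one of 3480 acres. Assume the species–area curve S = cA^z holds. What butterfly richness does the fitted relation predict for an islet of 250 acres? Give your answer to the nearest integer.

z = ln(24/9) / ln(3480/127) = 0.9808 / 3.3106 = 0.2963
c = 9 / 127^0.2963 = 9 / 4.2 = 2.143
S₃ = 2.143 × 250^0.2963 = 2.143 × 5.134 ≈ 11

11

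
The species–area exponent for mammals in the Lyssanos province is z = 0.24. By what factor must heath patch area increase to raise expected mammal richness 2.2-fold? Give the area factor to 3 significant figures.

(A₂/A₁)^0.24 = 2.2, so A₂/A₁ = 2.2^(1/0.24) = 2.2^4.167
ln(A₂/A₁) = ln 2.2 / 0.24 = 0.7885 / 0.24 = 3.2852
A₂/A₁ = e^3.2852 ≈ 26.72

26.7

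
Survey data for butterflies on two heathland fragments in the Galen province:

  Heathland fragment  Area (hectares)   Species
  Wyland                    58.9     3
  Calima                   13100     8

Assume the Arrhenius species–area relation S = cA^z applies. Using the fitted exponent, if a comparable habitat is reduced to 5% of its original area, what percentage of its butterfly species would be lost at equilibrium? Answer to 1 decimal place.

41.9%

z = ln(8/3) / ln(13100/58.9) = 0.9808 / 5.4045 = 0.1815
S_new/S_old = (A_new/A_old)^z = 0.05^0.1815 = exp(0.1815 × -2.9957) = 0.5806
Fraction lost = 1 − 0.5806 = 0.4194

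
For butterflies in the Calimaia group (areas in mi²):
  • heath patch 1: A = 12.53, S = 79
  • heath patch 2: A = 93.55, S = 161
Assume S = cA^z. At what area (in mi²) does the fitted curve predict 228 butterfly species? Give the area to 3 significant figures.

250 mi²

z = ln(161/79) / ln(93.55/12.53) = 0.7120 / 2.0104 = 0.3541
c = 79 / 12.53^0.3541 = 79 / 2.448 = 32.27
A = (228/32.27)^(1/0.3541) ⇒ ln A = ln(7.065)/0.3541 = 5.5210
A = e^5.5210 ≈ 249.9 mi²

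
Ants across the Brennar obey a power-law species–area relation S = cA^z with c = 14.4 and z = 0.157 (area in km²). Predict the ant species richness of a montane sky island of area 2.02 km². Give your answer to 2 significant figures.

16

S = 14.4 × 2.02^0.157
ln S = ln 14.4 + 0.157 × ln 2.02 = 2.6672 + 0.157 × 0.7031 = 2.7776
S = e^2.7776 ≈ 16.08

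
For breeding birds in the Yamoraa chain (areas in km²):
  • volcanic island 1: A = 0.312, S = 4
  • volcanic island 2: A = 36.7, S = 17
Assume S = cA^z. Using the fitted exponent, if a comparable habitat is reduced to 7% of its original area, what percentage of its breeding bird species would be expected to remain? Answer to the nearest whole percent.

45%

z = ln(17/4) / ln(36.7/0.312) = 1.4469 / 4.7675 = 0.3035
S_new/S_old = (A_new/A_old)^z = 0.07^0.3035 = exp(0.3035 × -2.6593) = 0.4462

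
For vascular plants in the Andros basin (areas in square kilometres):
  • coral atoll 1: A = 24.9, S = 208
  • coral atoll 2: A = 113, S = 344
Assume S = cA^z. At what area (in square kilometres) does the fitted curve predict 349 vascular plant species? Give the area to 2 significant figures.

120 square kilometres

z = ln(344/208) / ln(113/24.9) = 0.5031 / 1.5125 = 0.3326
c = 208 / 24.9^0.3326 = 208 / 2.913 = 71.39
A = (349/71.39)^(1/0.3326) ⇒ ln A = ln(4.888)/0.3326 = 4.7708
A = e^4.7708 ≈ 118 square kilometres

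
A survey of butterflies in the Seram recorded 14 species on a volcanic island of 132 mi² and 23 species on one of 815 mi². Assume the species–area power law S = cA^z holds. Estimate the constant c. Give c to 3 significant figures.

3.70

z = ln(S₂/S₁) / ln(A₂/A₁) = ln(23/14) / ln(815/132) = 0.4964 / 1.8204 = 0.2727
c = S₁ / A₁^z = 14 / 132^0.2727 = 14 / 3.787 = 3.697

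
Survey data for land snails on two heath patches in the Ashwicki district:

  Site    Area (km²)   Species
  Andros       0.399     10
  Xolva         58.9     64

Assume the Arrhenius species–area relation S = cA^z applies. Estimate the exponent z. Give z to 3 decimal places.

0.372

Taking logs: ln S = ln c + z ln A, so z = (ln S₂ − ln S₁)/(ln A₂ − ln A₁).
z = ln(64/10) / ln(58.9/0.399) = ln(6.4) / ln(147.6) = 1.8563 / 4.9946 = 0.3717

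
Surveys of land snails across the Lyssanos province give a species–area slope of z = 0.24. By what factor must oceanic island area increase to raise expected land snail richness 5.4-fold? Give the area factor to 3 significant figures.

1130

(A₂/A₁)^0.24 = 5.4, so A₂/A₁ = 5.4^(1/0.24) = 5.4^4.167
ln(A₂/A₁) = ln 5.4 / 0.24 = 1.6864 / 0.24 = 7.0267
A₂/A₁ = e^7.0267 ≈ 1126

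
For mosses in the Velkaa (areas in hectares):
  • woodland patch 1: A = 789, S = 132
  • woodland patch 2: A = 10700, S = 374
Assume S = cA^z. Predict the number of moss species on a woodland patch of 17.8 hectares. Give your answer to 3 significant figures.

z = ln(374/132) / ln(10700/789) = 1.0415 / 2.6072 = 0.3994
c = 132 / 789^0.3994 = 132 / 14.36 = 9.191
S₃ = 9.191 × 17.8^0.3994 = 9.191 × 3.158 ≈ 29.03

29.0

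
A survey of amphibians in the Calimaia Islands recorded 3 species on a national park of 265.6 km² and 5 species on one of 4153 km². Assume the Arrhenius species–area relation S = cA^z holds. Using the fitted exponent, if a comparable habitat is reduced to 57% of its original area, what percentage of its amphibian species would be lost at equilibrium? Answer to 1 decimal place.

z = ln(5/3) / ln(4153/265.6) = 0.5108 / 2.7496 = 0.1858
S_new/S_old = (A_new/A_old)^z = 0.57^0.1858 = exp(0.1858 × -0.5621) = 0.9008
Fraction lost = 1 − 0.9008 = 0.09916

9.9%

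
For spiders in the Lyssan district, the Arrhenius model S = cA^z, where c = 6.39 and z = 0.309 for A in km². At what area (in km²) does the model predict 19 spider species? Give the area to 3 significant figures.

34.0 km²

19 = 6.39 × A^0.309  ⇒  A^0.309 = 19/6.39 = 2.973
ln A = ln(2.973) / 0.309 = 1.0897 / 0.309 = 3.5266
A = e^3.5266 ≈ 34.01 km²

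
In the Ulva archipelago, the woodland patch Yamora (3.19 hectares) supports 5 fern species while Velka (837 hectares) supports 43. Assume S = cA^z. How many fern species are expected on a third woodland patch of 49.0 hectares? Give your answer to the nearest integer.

z = ln(43/5) / ln(837/3.19) = 2.1518 / 5.5698 = 0.3863
c = 5 / 3.19^0.3863 = 5 / 1.565 = 3.194
S₃ = 3.194 × 49^0.3863 = 3.194 × 4.497 ≈ 14.37

14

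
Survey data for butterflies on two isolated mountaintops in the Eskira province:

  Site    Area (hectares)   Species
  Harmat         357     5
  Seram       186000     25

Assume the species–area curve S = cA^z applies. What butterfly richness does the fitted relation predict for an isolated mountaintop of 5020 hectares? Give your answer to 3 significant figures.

z = ln(25/5) / ln(186000/357) = 1.6094 / 6.2558 = 0.2573
c = 5 / 357^0.2573 = 5 / 4.537 = 1.102
S₃ = 1.102 × 5020^0.2573 = 1.102 × 8.956 ≈ 9.87

9.87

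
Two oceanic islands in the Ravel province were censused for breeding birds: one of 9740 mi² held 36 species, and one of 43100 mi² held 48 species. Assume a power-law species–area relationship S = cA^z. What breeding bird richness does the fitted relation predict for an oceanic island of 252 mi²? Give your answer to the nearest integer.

z = ln(48/36) / ln(43100/9740) = 0.2877 / 1.4873 = 0.1934
c = 36 / 9740^0.1934 = 36 / 5.909 = 6.093
S₃ = 6.093 × 252^0.1934 = 6.093 × 2.914 ≈ 17.75

18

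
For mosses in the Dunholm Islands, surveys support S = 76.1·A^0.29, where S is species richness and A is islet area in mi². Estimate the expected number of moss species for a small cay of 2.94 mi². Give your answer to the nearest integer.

104

S = 76.1 × 2.94^0.29 = 76.1 × 1.367 ≈ 104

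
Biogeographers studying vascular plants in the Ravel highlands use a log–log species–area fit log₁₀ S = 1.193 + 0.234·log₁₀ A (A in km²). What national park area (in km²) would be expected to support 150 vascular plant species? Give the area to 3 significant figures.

150 = 15.6 × A^0.234  ⇒  A^0.234 = 150/15.6 = 9.618
ln A = ln(9.618) / 0.234 = 2.2637 / 0.234 = 9.6737
A = e^9.6737 ≈ 15894 km²

15900 km²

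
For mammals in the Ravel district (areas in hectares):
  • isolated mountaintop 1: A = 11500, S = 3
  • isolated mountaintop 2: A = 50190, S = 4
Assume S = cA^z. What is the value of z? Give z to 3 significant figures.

Taking logs: ln S = ln c + z ln A, so z = (ln S₂ − ln S₁)/(ln A₂ − ln A₁).
z = ln(4/3) / ln(50190/11500) = ln(1.333) / ln(4.364) = 0.2877 / 1.4735 = 0.1952

0.195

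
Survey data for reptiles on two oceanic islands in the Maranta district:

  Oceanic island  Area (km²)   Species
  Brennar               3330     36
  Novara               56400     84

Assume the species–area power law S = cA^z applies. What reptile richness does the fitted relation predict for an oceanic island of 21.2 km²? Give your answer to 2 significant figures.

7.9

z = ln(84/36) / ln(56400/3330) = 0.8473 / 2.8295 = 0.2995
c = 36 / 3330^0.2995 = 36 / 11.34 = 3.173
S₃ = 3.173 × 21.2^0.2995 = 3.173 × 2.496 ≈ 7.919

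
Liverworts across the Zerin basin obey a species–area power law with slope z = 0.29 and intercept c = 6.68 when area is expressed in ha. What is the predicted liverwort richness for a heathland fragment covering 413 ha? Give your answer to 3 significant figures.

S = 6.68 × 413^0.29
ln S = ln 6.68 + 0.29 × ln 413 = 1.8991 + 0.29 × 6.0234 = 3.6459
S = e^3.6459 ≈ 38.32

38.3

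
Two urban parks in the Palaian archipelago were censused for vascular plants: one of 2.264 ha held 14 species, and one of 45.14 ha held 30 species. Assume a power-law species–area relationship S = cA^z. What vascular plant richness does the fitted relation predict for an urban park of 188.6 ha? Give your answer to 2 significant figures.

z = ln(30/14) / ln(45.14/2.264) = 0.7621 / 2.9926 = 0.2547
c = 14 / 2.264^0.2547 = 14 / 1.231 = 11.37
S₃ = 11.37 × 188.6^0.2547 = 11.37 × 3.798 ≈ 43.18

43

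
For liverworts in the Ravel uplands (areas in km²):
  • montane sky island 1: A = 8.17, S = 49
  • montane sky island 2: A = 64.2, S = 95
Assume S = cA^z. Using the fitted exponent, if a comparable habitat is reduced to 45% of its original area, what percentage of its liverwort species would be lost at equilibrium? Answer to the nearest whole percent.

z = ln(95/49) / ln(64.2/8.17) = 0.6621 / 2.0615 = 0.3211
S_new/S_old = (A_new/A_old)^z = 0.45^0.3211 = exp(0.3211 × -0.7985) = 0.7738
Fraction lost = 1 − 0.7738 = 0.2262

23%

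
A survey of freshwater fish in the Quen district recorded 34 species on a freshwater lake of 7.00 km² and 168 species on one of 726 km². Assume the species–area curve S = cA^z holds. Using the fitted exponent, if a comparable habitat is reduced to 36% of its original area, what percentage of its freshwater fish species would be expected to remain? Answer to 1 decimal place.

z = ln(168/34) / ln(726/7) = 1.5976 / 4.6416 = 0.3442
S_new/S_old = (A_new/A_old)^z = 0.36^0.3442 = exp(0.3442 × -1.0217) = 0.7035

70.4%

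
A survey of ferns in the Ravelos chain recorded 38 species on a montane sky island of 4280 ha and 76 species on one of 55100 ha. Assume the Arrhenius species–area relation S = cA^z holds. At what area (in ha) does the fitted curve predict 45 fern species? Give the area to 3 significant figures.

z = ln(76/38) / ln(55100/4280) = 0.6931 / 2.5552 = 0.2713
c = 38 / 4280^0.2713 = 38 / 9.663 = 3.933
A = (45/3.933)^(1/0.2713) ⇒ ln A = ln(11.44)/0.2713 = 8.9850
A = e^8.9850 ≈ 7982 ha

7980 ha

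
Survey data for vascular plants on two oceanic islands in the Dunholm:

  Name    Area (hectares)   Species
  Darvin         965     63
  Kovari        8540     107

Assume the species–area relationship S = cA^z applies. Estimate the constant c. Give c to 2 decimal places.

11.87

z = ln(S₂/S₁) / ln(A₂/A₁) = ln(107/63) / ln(8540/965) = 0.5297 / 2.1804 = 0.2429
c = S₁ / A₁^z = 63 / 965^0.2429 = 63 / 5.309 = 11.87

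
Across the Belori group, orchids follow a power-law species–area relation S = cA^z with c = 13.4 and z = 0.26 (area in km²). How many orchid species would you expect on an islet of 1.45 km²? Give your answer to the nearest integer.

S = 13.4 × 1.45^0.26
ln S = ln 13.4 + 0.26 × ln 1.45 = 2.5953 + 0.26 × 0.3716 = 2.6919
S = e^2.6919 ≈ 14.76

15 species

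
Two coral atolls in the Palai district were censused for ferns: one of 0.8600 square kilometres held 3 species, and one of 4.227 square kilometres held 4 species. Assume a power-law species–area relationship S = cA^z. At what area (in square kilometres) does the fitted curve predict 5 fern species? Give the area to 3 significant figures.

14.5 square kilometres

z = ln(4/3) / ln(4.227/0.86) = 0.2877 / 1.5923 = 0.1807
c = 3 / 0.86^0.1807 = 3 / 0.9731 = 3.083
A = (5/3.083)^(1/0.1807) ⇒ ln A = ln(1.622)/0.1807 = 2.6766
A = e^2.6766 ≈ 14.54 square kilometres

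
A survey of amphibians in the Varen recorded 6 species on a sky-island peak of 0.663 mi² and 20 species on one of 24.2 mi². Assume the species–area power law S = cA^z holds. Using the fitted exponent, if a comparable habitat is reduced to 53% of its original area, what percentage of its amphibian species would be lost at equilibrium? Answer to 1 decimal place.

z = ln(20/6) / ln(24.2/0.663) = 1.2040 / 3.5973 = 0.3347
S_new/S_old = (A_new/A_old)^z = 0.53^0.3347 = exp(0.3347 × -0.6349) = 0.8086
Fraction lost = 1 − 0.8086 = 0.1914

19.1%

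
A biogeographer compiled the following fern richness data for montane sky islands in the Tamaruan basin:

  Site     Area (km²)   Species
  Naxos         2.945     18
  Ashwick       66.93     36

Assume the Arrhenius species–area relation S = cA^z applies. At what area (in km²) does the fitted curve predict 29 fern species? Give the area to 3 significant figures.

25.3 km²

z = ln(36/18) / ln(66.93/2.945) = 0.6931 / 3.1235 = 0.2219
c = 18 / 2.945^0.2219 = 18 / 1.271 = 14.16
A = (29/14.16)^(1/0.2219) ⇒ ln A = ln(2.047)/0.2219 = 3.2293
A = e^3.2293 ≈ 25.26 km²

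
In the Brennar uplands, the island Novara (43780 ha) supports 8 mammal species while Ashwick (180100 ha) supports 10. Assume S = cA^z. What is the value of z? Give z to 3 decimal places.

Taking logs: ln S = ln c + z ln A, so z = (ln S₂ − ln S₁)/(ln A₂ − ln A₁).
z = ln(10/8) / ln(180100/43780) = ln(1.25) / ln(4.114) = 0.2231 / 1.4143 = 0.1578

0.158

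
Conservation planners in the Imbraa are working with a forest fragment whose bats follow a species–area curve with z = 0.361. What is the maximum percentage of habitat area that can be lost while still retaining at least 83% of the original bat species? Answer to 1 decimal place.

Need (A_new/A_old)^0.361 = 0.83, so A_new/A_old = 0.83^(1/0.361) = 0.83^2.77
ln(A_new/A_old) = ln 0.83 / 0.361 = -0.1863 / 0.361 = -0.5161
A_new/A_old = e^-0.5161 ≈ 0.5968
Fraction that can be lost = 1 − 0.5968 = 0.4032

40.3%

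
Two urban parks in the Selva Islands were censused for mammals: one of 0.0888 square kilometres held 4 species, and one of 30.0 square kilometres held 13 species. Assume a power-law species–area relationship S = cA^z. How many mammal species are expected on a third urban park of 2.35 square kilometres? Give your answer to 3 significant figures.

7.76

z = ln(13/4) / ln(30/0.0888) = 1.1787 / 5.8226 = 0.2024
c = 4 / 0.0888^0.2024 = 4 / 0.6125 = 6.53
S₃ = 6.53 × 2.35^0.2024 = 6.53 × 1.189 ≈ 7.763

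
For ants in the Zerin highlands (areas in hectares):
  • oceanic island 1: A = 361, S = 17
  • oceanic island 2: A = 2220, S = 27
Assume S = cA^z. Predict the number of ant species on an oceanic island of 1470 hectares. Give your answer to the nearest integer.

z = ln(27/17) / ln(2220/361) = 0.4626 / 1.8164 = 0.2547
c = 17 / 361^0.2547 = 17 / 4.481 = 3.794
S₃ = 3.794 × 1470^0.2547 = 3.794 × 6.408 ≈ 24.31

24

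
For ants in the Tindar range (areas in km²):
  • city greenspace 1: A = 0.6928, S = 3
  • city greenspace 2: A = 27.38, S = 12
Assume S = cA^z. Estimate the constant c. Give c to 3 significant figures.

z = ln(S₂/S₁) / ln(A₂/A₁) = ln(12/3) / ln(27.38/0.6928) = 1.3863 / 3.6768 = 0.3770
c = S₁ / A₁^z = 3 / 0.6928^0.3770 = 3 / 0.8708 = 3.445

3.45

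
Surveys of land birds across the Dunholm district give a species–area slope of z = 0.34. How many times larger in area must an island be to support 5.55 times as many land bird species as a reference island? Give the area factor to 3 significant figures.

155

(A₂/A₁)^0.34 = 5.55, so A₂/A₁ = 5.55^(1/0.34) = 5.55^2.941
ln(A₂/A₁) = ln 5.55 / 0.34 = 1.7138 / 0.34 = 5.0406
A₂/A₁ = e^5.0406 ≈ 154.6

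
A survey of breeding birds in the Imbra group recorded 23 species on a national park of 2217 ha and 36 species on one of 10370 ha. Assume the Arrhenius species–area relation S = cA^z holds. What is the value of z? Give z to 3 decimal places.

0.290

Taking logs: ln S = ln c + z ln A, so z = (ln S₂ − ln S₁)/(ln A₂ − ln A₁).
z = ln(36/23) / ln(10370/2217) = ln(1.565) / ln(4.677) = 0.4480 / 1.5428 = 0.2904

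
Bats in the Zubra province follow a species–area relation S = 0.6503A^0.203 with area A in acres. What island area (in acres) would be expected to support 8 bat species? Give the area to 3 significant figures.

8 = 0.6503 × A^0.203  ⇒  A^0.203 = 8/0.6503 = 12.3
ln A = ln(12.3) / 0.203 = 2.5098 / 0.203 = 12.3634
A = e^12.3634 ≈ 234067 acres

234000 acres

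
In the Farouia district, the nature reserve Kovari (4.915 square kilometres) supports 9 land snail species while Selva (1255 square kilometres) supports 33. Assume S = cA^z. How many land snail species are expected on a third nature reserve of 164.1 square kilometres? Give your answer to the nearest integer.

z = ln(33/9) / ln(1255/4.915) = 1.2993 / 5.5426 = 0.2344
c = 9 / 4.915^0.2344 = 9 / 1.452 = 6.196
S₃ = 6.196 × 164.1^0.2344 = 6.196 × 3.306 ≈ 20.48

20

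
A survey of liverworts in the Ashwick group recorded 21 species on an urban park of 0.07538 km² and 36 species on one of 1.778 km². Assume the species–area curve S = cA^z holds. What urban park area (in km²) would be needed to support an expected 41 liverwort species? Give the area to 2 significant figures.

3.8 km²

z = ln(36/21) / ln(1.778/0.07538) = 0.5390 / 3.1607 = 0.1705
c = 21 / 0.07538^0.1705 = 21 / 0.6435 = 32.63
A = (41/32.63)^(1/0.1705) ⇒ ln A = ln(1.256)/0.1705 = 1.3381
A = e^1.3381 ≈ 3.812 km²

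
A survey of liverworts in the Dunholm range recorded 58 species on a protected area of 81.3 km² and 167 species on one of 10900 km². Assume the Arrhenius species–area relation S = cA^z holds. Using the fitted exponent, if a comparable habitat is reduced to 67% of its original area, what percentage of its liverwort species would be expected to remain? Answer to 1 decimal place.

z = ln(167/58) / ln(10900/81.3) = 1.0576 / 4.8984 = 0.2159
S_new/S_old = (A_new/A_old)^z = 0.67^0.2159 = exp(0.2159 × -0.4005) = 0.9172

91.7%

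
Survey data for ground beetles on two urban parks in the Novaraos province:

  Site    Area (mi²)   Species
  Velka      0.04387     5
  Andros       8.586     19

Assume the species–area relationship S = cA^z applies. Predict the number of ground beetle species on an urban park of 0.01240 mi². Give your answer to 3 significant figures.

z = ln(19/5) / ln(8.586/0.04387) = 1.3350 / 5.2767 = 0.2530
c = 5 / 0.04387^0.2530 = 5 / 0.4534 = 11.03
S₃ = 11.03 × 0.0124^0.2530 = 11.03 × 0.3293 ≈ 3.632

3.63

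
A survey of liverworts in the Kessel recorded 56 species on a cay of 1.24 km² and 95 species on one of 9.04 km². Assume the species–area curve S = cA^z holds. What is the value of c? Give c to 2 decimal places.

52.89

z = ln(S₂/S₁) / ln(A₂/A₁) = ln(95/56) / ln(9.04/1.24) = 0.5285 / 1.9865 = 0.2661
c = S₁ / A₁^z = 56 / 1.24^0.2661 = 56 / 1.059 = 52.89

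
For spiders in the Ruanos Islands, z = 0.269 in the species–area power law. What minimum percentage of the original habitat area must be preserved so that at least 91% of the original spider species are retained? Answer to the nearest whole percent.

70%

Need (A_new/A_old)^0.269 = 0.91, so A_new/A_old = 0.91^(1/0.269) = 0.91^3.717
ln(A_new/A_old) = ln 0.91 / 0.269 = -0.0943 / 0.269 = -0.3506
A_new/A_old = e^-0.3506 ≈ 0.7043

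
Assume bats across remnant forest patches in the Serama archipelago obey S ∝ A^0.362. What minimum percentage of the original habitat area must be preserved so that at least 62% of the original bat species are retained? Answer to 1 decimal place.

26.7%

Need (A_new/A_old)^0.362 = 0.62, so A_new/A_old = 0.62^(1/0.362) = 0.62^2.762
ln(A_new/A_old) = ln 0.62 / 0.362 = -0.4780 / 0.362 = -1.3205
A_new/A_old = e^-1.3205 ≈ 0.267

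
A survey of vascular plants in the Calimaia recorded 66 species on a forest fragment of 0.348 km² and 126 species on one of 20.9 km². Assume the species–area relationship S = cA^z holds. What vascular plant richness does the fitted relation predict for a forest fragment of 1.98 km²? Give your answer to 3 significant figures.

z = ln(126/66) / ln(20.9/0.348) = 0.6466 / 4.0953 = 0.1579
c = 66 / 0.348^0.1579 = 66 / 0.8465 = 77.97
S₃ = 77.97 × 1.98^0.1579 = 77.97 × 1.114 ≈ 86.85

86.8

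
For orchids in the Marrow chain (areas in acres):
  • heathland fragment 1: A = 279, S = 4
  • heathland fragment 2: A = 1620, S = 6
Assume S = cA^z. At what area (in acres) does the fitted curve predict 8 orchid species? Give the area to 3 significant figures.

5640 acres

z = ln(6/4) / ln(1620/279) = 0.4055 / 1.7590 = 0.2305
c = 4 / 279^0.2305 = 4 / 3.662 = 1.092
A = (8/1.092)^(1/0.2305) ⇒ ln A = ln(7.324)/0.2305 = 8.6382
A = e^8.6382 ≈ 5643 acres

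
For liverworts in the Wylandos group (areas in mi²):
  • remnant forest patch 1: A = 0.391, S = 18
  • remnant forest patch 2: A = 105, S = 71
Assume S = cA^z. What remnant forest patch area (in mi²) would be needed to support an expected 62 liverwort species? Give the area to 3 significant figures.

z = ln(71/18) / ln(105/0.391) = 1.3723 / 5.5930 = 0.2454
c = 18 / 0.391^0.2454 = 18 / 0.7942 = 22.66
A = (62/22.66)^(1/0.2454) ⇒ ln A = ln(2.736)/0.2454 = 4.1015
A = e^4.1015 ≈ 60.43 mi²

60.4 mi²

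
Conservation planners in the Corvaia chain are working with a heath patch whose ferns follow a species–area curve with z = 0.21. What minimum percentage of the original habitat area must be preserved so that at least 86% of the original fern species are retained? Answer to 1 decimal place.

Need (A_new/A_old)^0.21 = 0.86, so A_new/A_old = 0.86^(1/0.21) = 0.86^4.762
ln(A_new/A_old) = ln 0.86 / 0.21 = -0.1508 / 0.21 = -0.7182
A_new/A_old = e^-0.7182 ≈ 0.4876

48.8%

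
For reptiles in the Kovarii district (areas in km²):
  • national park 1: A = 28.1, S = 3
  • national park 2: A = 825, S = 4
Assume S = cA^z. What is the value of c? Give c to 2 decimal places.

2.26

z = ln(S₂/S₁) / ln(A₂/A₁) = ln(4/3) / ln(825/28.1) = 0.2877 / 3.3796 = 0.0851
c = S₁ / A₁^z = 3 / 28.1^0.0851 = 3 / 1.328 = 2.258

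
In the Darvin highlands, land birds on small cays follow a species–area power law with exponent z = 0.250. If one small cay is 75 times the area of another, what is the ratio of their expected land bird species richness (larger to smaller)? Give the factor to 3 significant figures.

S₂/S₁ = (A₂/A₁)^z = 75^0.25
ln(S₂/S₁) = 0.25 × ln 75 = 0.25 × 4.3175 = 1.0794
S₂/S₁ = e^1.0794 ≈ 2.943

2.94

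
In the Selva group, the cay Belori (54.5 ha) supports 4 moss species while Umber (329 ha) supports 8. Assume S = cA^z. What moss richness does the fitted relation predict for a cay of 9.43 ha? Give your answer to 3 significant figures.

z = ln(8/4) / ln(329/54.5) = 0.6931 / 1.7979 = 0.3855
c = 4 / 54.5^0.3855 = 4 / 4.671 = 0.8563
S₃ = 0.8563 × 9.43^0.3855 = 0.8563 × 2.375 ≈ 2.034

2.03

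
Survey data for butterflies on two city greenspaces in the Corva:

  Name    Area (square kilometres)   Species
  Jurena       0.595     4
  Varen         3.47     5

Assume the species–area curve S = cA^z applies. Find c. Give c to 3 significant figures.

z = ln(S₂/S₁) / ln(A₂/A₁) = ln(5/4) / ln(3.47/0.595) = 0.2231 / 1.7633 = 0.1265
c = S₁ / A₁^z = 4 / 0.595^0.1265 = 4 / 0.9364 = 4.272

4.27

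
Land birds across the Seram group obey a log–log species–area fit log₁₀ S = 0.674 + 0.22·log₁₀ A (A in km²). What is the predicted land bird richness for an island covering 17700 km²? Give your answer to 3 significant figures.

S = 4.721 × 17700^0.22
ln S = ln 4.721 + 0.22 × ln 17700 = 1.5519 + 0.22 × 9.7813 = 3.7038
S = e^3.7038 ≈ 40.6

40.6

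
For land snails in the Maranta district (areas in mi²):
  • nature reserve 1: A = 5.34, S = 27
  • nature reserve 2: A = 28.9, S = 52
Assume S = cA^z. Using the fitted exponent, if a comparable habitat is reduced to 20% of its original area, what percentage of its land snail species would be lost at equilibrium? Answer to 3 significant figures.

46.5%

z = ln(52/27) / ln(28.9/5.34) = 0.6554 / 1.6886 = 0.3881
S_new/S_old = (A_new/A_old)^z = 0.2^0.3881 = exp(0.3881 × -1.6094) = 0.5354
Fraction lost = 1 − 0.5354 = 0.4646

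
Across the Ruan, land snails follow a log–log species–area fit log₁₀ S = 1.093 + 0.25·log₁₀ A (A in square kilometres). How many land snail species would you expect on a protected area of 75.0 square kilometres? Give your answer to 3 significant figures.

36.5

S = 12.39 × 75^0.25
ln S = ln 12.39 + 0.25 × ln 75 = 2.5167 + 0.25 × 4.3175 = 3.5961
S = e^3.5961 ≈ 36.46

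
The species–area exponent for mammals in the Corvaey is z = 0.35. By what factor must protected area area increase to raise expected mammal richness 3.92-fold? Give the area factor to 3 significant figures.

(A₂/A₁)^0.35 = 3.92, so A₂/A₁ = 3.92^(1/0.35) = 3.92^2.857
ln(A₂/A₁) = ln 3.92 / 0.35 = 1.3661 / 0.35 = 3.9031
A₂/A₁ = e^3.9031 ≈ 49.56

49.6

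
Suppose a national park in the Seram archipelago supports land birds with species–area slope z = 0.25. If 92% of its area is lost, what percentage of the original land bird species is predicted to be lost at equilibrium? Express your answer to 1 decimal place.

S_new/S_old = (A_new/A_old)^z = 0.08^0.25
= exp(0.25 × ln 0.08) = exp(0.25 × -2.5257) = exp(-0.6314) ≈ 0.5318
Fraction lost = 1 − 0.5318 = 0.4682

46.8%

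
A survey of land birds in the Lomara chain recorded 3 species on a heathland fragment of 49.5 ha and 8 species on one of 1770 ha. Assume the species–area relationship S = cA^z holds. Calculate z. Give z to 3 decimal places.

0.274

Taking logs: ln S = ln c + z ln A, so z = (ln S₂ − ln S₁)/(ln A₂ − ln A₁).
z = ln(8/3) / ln(1770/49.5) = ln(2.667) / ln(35.76) = 0.9808 / 3.5768 = 0.2742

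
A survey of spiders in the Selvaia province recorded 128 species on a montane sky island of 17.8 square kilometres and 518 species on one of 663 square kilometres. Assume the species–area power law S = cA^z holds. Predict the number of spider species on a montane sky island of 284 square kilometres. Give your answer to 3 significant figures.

z = ln(518/128) / ln(663/17.8) = 1.3979 / 3.6176 = 0.3864
c = 128 / 17.8^0.3864 = 128 / 3.042 = 42.07
S₃ = 42.07 × 284^0.3864 = 42.07 × 8.872 ≈ 373.3

373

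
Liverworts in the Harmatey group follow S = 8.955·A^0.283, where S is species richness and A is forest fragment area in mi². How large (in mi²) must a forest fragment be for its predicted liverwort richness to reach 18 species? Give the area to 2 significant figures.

12 mi²

18 = 8.955 × A^0.283  ⇒  A^0.283 = 18/8.955 = 2.01
ln A = ln(2.01) / 0.283 = 0.6982 / 0.283 = 2.4670
A = e^2.4670 ≈ 11.79 mi²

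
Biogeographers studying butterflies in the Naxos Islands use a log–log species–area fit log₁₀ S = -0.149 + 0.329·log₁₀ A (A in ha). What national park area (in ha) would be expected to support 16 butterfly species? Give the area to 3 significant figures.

13000 ha

16 = 0.7096 × A^0.329  ⇒  A^0.329 = 16/0.7096 = 22.55
ln A = ln(22.55) / 0.329 = 3.1157 / 0.329 = 9.4701
A = e^9.4701 ≈ 12967 ha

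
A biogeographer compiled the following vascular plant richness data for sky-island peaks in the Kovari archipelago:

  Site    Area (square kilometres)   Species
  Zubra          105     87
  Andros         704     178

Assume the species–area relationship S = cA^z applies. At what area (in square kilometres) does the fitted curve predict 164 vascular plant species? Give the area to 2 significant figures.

z = ln(178/87) / ln(704/105) = 0.7159 / 1.9028 = 0.3762
c = 87 / 105^0.3762 = 87 / 5.76 = 15.1
A = (164/15.1)^(1/0.3762) ⇒ ln A = ln(10.86)/0.3762 = 6.3390
A = e^6.3390 ≈ 566.3 square kilometres

570 square kilometres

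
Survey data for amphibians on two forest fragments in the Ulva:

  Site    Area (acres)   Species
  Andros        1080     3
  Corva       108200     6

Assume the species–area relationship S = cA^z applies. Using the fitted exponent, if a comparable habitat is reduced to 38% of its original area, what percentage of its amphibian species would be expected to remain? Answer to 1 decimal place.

86.5%

z = ln(6/3) / ln(108200/1080) = 0.6931 / 4.6070 = 0.1505
S_new/S_old = (A_new/A_old)^z = 0.38^0.1505 = exp(0.1505 × -0.9676) = 0.8645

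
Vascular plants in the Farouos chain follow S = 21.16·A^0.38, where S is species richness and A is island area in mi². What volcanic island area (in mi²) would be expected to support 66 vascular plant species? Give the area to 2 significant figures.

66 = 21.16 × A^0.38  ⇒  A^0.38 = 66/21.16 = 3.119
ln A = ln(3.119) / 0.38 = 1.1375 / 0.38 = 2.9935
A = e^2.9935 ≈ 19.96 mi²

20 mi²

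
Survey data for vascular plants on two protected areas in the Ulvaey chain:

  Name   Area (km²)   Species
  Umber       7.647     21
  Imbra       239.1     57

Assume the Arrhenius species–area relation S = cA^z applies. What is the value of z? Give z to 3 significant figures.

0.290

Taking logs: ln S = ln c + z ln A, so z = (ln S₂ − ln S₁)/(ln A₂ − ln A₁).
z = ln(57/21) / ln(239.1/7.647) = ln(2.714) / ln(31.27) = 0.9985 / 3.4426 = 0.2901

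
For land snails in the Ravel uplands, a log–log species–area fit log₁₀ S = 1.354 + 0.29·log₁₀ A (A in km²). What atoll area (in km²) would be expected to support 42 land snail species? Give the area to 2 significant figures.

42 = 22.59 × A^0.29  ⇒  A^0.29 = 42/22.59 = 1.859
ln A = ln(1.859) / 0.29 = 0.6200 / 0.29 = 2.1378
A = e^2.1378 ≈ 8.481 km²

8.5 km²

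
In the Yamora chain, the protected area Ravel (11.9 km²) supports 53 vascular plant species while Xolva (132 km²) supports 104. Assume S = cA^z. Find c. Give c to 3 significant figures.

z = ln(S₂/S₁) / ln(A₂/A₁) = ln(104/53) / ln(132/11.9) = 0.6741 / 2.4063 = 0.2801
c = S₁ / A₁^z = 53 / 11.9^0.2801 = 53 / 2.001 = 26.48

26.5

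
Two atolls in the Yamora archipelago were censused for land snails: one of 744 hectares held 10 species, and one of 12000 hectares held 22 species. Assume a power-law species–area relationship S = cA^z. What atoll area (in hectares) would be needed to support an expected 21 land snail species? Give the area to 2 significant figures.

10000 hectares

z = ln(22/10) / ln(12000/744) = 0.7885 / 2.7806 = 0.2836
c = 10 / 744^0.2836 = 10 / 6.52 = 1.534
A = (21/1.534)^(1/0.2836) ⇒ ln A = ln(13.69)/0.2836 = 9.2286
A = e^9.2286 ≈ 10184 hectares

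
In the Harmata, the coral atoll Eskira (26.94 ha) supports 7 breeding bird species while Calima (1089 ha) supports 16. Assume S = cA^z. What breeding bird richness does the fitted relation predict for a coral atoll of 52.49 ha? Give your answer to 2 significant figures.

8.1

z = ln(16/7) / ln(1089/26.94) = 0.8267 / 3.6994 = 0.2235
c = 7 / 26.94^0.2235 = 7 / 2.088 = 3.353
S₃ = 3.353 × 52.49^0.2235 = 3.353 × 2.423 ≈ 8.125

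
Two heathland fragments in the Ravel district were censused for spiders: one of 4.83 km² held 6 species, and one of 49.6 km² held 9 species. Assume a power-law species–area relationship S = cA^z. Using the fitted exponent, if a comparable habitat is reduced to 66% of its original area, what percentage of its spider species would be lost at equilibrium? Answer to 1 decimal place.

z = ln(9/6) / ln(49.6/4.83) = 0.4055 / 2.3291 = 0.1741
S_new/S_old = (A_new/A_old)^z = 0.66^0.1741 = exp(0.1741 × -0.4155) = 0.9302
Fraction lost = 1 − 0.9302 = 0.06978

7.0%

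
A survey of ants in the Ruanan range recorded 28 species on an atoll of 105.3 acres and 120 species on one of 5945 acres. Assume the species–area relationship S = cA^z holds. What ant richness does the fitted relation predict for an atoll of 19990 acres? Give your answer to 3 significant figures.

186

z = ln(120/28) / ln(5945/105.3) = 1.4553 / 4.0335 = 0.3608
c = 28 / 105.3^0.3608 = 28 / 5.367 = 5.218
S₃ = 5.218 × 19990^0.3608 = 5.218 × 35.62 ≈ 185.9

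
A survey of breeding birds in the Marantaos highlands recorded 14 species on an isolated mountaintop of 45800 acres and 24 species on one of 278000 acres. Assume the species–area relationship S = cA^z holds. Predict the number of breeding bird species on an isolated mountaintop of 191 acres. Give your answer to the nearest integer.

3

z = ln(24/14) / ln(278000/45800) = 0.5390 / 1.8033 = 0.2989
c = 14 / 45800^0.2989 = 14 / 24.72 = 0.5663
S₃ = 0.5663 × 191^0.2989 = 0.5663 × 4.806 ≈ 2.722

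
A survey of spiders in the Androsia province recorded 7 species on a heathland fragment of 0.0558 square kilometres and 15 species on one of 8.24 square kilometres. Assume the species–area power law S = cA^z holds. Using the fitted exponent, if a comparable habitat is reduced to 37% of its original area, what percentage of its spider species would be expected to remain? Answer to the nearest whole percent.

z = ln(15/7) / ln(8.24/0.0558) = 0.7621 / 4.9950 = 0.1526
S_new/S_old = (A_new/A_old)^z = 0.37^0.1526 = exp(0.1526 × -0.9943) = 0.8592

86%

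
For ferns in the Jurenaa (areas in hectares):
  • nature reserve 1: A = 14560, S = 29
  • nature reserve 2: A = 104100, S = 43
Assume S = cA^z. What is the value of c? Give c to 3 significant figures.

z = ln(S₂/S₁) / ln(A₂/A₁) = ln(43/29) / ln(104100/14560) = 0.3939 / 1.9671 = 0.2002
c = S₁ / A₁^z = 29 / 14560^0.2002 = 29 / 6.818 = 4.253

4.25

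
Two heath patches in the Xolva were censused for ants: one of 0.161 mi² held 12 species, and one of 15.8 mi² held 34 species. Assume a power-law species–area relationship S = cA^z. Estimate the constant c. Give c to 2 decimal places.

18.17

z = ln(S₂/S₁) / ln(A₂/A₁) = ln(34/12) / ln(15.8/0.161) = 1.0415 / 4.5864 = 0.2271
c = S₁ / A₁^z = 12 / 0.161^0.2271 = 12 / 0.6605 = 18.17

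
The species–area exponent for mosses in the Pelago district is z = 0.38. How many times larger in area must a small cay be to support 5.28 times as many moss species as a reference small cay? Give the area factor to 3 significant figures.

(A₂/A₁)^0.38 = 5.28, so A₂/A₁ = 5.28^(1/0.38) = 5.28^2.632
ln(A₂/A₁) = ln 5.28 / 0.38 = 1.6639 / 0.38 = 4.3788
A₂/A₁ = e^4.3788 ≈ 79.74

79.7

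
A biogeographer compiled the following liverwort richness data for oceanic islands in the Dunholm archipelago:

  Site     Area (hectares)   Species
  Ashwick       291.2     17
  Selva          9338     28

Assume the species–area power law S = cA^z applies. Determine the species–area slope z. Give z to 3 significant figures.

Taking logs: ln S = ln c + z ln A, so z = (ln S₂ − ln S₁)/(ln A₂ − ln A₁).
z = ln(28/17) / ln(9338/291.2) = ln(1.647) / ln(32.07) = 0.4990 / 3.4678 = 0.1439

0.144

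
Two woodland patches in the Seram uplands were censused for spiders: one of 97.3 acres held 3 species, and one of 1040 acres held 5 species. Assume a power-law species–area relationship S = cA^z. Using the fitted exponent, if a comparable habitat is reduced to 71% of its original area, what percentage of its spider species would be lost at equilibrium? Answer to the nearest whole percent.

7%

z = ln(5/3) / ln(1040/97.3) = 0.5108 / 2.3692 = 0.2156
S_new/S_old = (A_new/A_old)^z = 0.71^0.2156 = exp(0.2156 × -0.3425) = 0.9288
Fraction lost = 1 − 0.9288 = 0.07118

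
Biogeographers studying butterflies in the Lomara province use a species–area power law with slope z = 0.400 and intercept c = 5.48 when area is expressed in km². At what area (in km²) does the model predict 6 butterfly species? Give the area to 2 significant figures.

6 = 5.48 × A^0.4  ⇒  A^0.4 = 6/5.48 = 1.095
ln A = ln(1.095) / 0.4 = 0.0907 / 0.4 = 0.2266
A = e^0.2266 ≈ 1.254 km²

1.3 km²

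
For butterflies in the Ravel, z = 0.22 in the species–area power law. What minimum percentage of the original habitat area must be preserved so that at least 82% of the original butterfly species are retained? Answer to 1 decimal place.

40.6%

Need (A_new/A_old)^0.22 = 0.82, so A_new/A_old = 0.82^(1/0.22) = 0.82^4.545
ln(A_new/A_old) = ln 0.82 / 0.22 = -0.1985 / 0.22 = -0.9020
A_new/A_old = e^-0.9020 ≈ 0.4057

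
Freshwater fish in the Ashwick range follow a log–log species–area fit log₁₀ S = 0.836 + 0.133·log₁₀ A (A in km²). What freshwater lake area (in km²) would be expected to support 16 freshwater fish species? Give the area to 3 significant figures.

586 km²

16 = 6.855 × A^0.133  ⇒  A^0.133 = 16/6.855 = 2.334
ln A = ln(2.334) / 0.133 = 0.8476 / 0.133 = 6.3731
A = e^6.3731 ≈ 585.9 km²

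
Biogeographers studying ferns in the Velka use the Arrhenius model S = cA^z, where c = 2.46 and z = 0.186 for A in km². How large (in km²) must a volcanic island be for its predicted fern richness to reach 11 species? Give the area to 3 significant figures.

11 = 2.46 × A^0.186  ⇒  A^0.186 = 11/2.46 = 4.472
ln A = ln(4.472) / 0.186 = 1.4977 / 0.186 = 8.0523
A = e^8.0523 ≈ 3141 km²

3140 km²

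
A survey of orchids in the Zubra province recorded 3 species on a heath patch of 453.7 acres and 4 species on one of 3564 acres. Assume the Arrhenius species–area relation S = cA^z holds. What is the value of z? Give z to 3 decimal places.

0.140

Taking logs: ln S = ln c + z ln A, so z = (ln S₂ − ln S₁)/(ln A₂ − ln A₁).
z = ln(4/3) / ln(3564/453.7) = ln(1.333) / ln(7.855) = 0.2877 / 2.0612 = 0.1396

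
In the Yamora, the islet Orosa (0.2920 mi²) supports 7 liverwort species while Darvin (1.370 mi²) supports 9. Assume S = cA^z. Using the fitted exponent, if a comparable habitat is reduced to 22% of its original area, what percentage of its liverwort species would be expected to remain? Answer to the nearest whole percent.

z = ln(9/7) / ln(1.37/0.292) = 0.2513 / 1.5458 = 0.1626
S_new/S_old = (A_new/A_old)^z = 0.22^0.1626 = exp(0.1626 × -1.5141) = 0.7818

78%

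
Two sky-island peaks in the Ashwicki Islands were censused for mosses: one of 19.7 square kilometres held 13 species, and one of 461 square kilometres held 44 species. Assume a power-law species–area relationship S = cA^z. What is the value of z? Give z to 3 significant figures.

0.387

Taking logs: ln S = ln c + z ln A, so z = (ln S₂ − ln S₁)/(ln A₂ − ln A₁).
z = ln(44/13) / ln(461/19.7) = ln(3.385) / ln(23.4) = 1.2192 / 3.1528 = 0.3867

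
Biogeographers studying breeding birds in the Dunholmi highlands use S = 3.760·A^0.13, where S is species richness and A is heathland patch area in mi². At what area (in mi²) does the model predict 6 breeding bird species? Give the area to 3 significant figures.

6 = 3.76 × A^0.13  ⇒  A^0.13 = 6/3.76 = 1.596
ln A = ln(1.596) / 0.13 = 0.4673 / 0.13 = 3.5949
A = e^3.5949 ≈ 36.41 mi²

36.4 mi²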